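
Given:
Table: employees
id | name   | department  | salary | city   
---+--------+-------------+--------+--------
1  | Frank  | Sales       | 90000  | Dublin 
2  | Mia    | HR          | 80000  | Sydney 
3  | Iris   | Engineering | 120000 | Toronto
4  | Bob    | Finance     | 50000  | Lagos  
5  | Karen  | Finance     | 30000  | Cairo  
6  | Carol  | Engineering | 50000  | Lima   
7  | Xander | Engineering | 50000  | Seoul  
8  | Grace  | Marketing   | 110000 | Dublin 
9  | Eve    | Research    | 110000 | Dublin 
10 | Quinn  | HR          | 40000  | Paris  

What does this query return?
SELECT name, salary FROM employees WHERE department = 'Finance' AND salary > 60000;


Filtering: department = 'Finance' AND salary > 60000
Matching: 0 rows

Empty result set (0 rows)


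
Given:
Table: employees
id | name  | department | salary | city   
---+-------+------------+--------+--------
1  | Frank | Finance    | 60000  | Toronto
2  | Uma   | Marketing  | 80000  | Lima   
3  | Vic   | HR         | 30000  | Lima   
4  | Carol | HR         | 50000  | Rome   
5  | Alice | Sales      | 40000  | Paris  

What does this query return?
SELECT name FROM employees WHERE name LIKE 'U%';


LIKE 'U%' matches names starting with 'U'
Matching: 1

1 rows:
Uma


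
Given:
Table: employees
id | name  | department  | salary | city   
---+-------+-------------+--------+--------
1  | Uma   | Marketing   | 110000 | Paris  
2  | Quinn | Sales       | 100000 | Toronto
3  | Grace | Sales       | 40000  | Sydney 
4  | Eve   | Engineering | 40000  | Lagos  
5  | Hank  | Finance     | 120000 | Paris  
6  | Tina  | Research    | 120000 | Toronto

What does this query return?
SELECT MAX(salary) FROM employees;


Salaries: 110000, 100000, 40000, 40000, 120000, 120000
MAX = 120000

120000


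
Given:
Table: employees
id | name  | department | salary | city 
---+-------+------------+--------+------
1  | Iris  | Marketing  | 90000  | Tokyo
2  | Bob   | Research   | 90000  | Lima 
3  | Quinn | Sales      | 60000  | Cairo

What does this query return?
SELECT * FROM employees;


SELECT * returns all 3 rows with all columns

3 rows:
1, Iris, Marketing, 90000, Tokyo
2, Bob, Research, 90000, Lima
3, Quinn, Sales, 60000, Cairo


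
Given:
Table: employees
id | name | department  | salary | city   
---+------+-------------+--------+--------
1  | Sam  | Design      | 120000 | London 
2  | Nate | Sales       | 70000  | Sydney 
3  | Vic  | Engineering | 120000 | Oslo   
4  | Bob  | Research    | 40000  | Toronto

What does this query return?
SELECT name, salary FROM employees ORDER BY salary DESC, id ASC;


Sorting by salary DESC, then id ASC for ties

4 rows:
Sam, 120000
Vic, 120000
Nate, 70000
Bob, 40000


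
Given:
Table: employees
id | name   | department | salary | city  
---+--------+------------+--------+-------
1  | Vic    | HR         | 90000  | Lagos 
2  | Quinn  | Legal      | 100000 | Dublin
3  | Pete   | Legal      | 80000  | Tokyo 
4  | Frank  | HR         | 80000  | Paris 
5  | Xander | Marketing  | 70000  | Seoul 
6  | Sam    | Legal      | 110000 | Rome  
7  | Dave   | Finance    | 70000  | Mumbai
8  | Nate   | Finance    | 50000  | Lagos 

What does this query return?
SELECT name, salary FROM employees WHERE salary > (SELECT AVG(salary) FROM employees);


Subquery: AVG(salary) = 81250.0
Filtering: salary > 81250.0
  Vic (90000) -> MATCH
  Quinn (100000) -> MATCH
  Sam (110000) -> MATCH


3 rows:
Vic, 90000
Quinn, 100000
Sam, 110000


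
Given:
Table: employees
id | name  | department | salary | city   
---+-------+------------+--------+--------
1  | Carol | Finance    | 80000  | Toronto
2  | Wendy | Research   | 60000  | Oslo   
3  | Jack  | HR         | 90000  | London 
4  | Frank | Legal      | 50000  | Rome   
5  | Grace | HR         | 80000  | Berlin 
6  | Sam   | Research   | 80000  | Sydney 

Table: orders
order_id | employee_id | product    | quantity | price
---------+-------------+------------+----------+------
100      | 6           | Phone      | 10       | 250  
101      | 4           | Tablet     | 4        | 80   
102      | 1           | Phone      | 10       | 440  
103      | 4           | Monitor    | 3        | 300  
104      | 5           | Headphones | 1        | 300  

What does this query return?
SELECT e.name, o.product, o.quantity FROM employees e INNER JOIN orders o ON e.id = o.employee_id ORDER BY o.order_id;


Joining employees.id = orders.employee_id:
  employee Sam (id=6) -> order Phone
  employee Frank (id=4) -> order Tablet
  employee Carol (id=1) -> order Phone
  employee Frank (id=4) -> order Monitor
  employee Grace (id=5) -> order Headphones


5 rows:
Sam, Phone, 10
Frank, Tablet, 4
Carol, Phone, 10
Frank, Monitor, 3
Grace, Headphones, 1


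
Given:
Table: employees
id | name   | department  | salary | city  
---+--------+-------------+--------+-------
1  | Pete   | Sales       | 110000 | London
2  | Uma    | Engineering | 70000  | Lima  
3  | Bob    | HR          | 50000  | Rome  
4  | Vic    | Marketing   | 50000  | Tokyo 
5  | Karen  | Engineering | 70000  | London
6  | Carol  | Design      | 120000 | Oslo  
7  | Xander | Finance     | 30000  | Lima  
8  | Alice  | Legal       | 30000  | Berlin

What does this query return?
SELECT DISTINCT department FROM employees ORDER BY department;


All 'department' values (row order): Sales, Engineering, HR, Marketing, Engineering, Design, Finance, Legal
Removing duplicates leaves 7 unique value(s).

7 values:
Design
Engineering
Finance
HR
Legal
Marketing
Sales


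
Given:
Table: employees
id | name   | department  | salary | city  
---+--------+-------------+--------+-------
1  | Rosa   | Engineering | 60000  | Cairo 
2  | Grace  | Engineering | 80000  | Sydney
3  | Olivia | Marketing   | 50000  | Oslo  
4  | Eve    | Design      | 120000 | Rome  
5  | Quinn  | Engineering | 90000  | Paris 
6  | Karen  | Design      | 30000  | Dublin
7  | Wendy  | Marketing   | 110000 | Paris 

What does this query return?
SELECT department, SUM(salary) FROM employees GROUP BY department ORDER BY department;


Summing salary within each department:
  Design: 120000 + 30000 = 150000
  Engineering: 60000 + 80000 + 90000 = 230000
  Marketing: 50000 + 110000 = 160000


3 groups:
Design, 150000
Engineering, 230000
Marketing, 160000


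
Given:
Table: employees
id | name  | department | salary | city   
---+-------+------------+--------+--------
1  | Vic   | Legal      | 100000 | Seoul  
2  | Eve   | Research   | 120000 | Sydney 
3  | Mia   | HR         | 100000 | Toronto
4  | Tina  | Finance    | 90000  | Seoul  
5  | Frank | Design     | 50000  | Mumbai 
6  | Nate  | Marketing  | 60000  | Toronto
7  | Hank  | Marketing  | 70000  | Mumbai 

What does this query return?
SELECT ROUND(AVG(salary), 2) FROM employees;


SUM(salary) = 590000
COUNT = 7
ROUND(AVG, 2) = ROUND(590000 / 7, 2) = 84285.71

84285.71


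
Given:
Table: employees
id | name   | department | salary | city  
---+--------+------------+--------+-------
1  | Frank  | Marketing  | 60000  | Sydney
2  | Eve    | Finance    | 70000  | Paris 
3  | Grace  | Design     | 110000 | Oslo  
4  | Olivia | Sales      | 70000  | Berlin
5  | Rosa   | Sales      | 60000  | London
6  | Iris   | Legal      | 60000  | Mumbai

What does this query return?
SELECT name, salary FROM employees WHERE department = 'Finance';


Filtering: department = 'Finance'
Matching rows: 1

1 rows:
Eve, 70000


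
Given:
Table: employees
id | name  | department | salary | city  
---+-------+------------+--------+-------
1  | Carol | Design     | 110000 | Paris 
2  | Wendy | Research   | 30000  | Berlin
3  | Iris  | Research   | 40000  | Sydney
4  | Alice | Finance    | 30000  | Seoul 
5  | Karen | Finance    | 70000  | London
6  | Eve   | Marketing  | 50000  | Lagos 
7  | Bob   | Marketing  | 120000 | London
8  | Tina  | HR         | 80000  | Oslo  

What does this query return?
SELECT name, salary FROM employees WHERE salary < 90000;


Filtering: salary < 90000
Matching: 6 rows

6 rows:
Wendy, 30000
Iris, 40000
Alice, 30000
Karen, 70000
Eve, 50000
Tina, 80000


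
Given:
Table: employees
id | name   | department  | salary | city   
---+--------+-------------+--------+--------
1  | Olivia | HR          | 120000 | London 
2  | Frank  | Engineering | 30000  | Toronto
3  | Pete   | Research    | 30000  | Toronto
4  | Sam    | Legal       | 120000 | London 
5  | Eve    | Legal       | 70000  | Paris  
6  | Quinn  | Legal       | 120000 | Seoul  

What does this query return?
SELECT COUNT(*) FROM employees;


COUNT(*) counts all rows

6


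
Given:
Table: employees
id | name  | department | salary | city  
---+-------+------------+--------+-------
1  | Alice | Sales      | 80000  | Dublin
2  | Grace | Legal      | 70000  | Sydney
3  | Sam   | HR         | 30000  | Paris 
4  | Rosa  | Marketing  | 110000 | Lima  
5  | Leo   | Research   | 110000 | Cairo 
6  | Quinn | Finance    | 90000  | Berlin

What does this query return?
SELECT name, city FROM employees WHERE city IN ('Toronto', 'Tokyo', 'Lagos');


Filtering: city IN ('Toronto', 'Tokyo', 'Lagos')
Matching: 0 rows

Empty result set (0 rows)


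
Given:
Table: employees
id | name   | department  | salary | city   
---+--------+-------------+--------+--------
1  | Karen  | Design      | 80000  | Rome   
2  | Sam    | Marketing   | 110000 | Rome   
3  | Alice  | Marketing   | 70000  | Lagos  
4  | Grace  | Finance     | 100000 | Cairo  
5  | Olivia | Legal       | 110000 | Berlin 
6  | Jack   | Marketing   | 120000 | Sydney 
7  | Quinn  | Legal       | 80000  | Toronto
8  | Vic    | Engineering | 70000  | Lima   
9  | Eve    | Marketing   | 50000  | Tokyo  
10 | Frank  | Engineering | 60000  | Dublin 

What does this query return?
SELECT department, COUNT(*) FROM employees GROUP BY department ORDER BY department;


Assigning each row to its department group:
  Karen -> Design
  Sam -> Marketing
  Alice -> Marketing
  Grace -> Finance
  Olivia -> Legal
  Jack -> Marketing
  Quinn -> Legal
  Vic -> Engineering
  Eve -> Marketing
  Frank -> Engineering


5 groups:
Design, 1
Engineering, 2
Finance, 1
Legal, 2
Marketing, 4


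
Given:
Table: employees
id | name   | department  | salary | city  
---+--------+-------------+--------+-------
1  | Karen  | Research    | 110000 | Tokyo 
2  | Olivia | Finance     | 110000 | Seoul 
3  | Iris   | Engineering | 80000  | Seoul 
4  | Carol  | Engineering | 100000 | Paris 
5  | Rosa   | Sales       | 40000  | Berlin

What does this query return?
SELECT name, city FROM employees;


Projecting columns: name, city

5 rows:
Karen, Tokyo
Olivia, Seoul
Iris, Seoul
Carol, Paris
Rosa, Berlin


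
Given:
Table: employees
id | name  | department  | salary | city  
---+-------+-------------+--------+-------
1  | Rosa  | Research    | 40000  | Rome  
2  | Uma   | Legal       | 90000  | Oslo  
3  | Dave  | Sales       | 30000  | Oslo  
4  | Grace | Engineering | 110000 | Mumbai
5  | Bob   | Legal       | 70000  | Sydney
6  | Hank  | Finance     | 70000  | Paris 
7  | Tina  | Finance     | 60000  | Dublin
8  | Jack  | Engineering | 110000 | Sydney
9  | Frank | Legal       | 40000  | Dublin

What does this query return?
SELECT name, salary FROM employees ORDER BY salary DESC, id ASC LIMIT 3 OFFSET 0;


Sort by salary DESC (id ASC tiebreak), then skip 0 and take 3
Rows 1 through 3

3 rows:
Grace, 110000
Jack, 110000
Uma, 90000


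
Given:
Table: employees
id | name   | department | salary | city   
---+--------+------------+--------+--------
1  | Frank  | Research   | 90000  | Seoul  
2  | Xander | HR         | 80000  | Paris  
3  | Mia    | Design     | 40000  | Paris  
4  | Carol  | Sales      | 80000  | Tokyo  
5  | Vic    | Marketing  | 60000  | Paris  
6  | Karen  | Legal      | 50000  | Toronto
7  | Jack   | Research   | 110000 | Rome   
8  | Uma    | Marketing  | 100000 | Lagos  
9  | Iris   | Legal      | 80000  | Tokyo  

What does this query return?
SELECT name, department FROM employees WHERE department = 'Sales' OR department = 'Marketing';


Filtering: department = 'Sales' OR 'Marketing'
Matching: 3 rows

3 rows:
Carol, Sales
Vic, Marketing
Uma, Marketing


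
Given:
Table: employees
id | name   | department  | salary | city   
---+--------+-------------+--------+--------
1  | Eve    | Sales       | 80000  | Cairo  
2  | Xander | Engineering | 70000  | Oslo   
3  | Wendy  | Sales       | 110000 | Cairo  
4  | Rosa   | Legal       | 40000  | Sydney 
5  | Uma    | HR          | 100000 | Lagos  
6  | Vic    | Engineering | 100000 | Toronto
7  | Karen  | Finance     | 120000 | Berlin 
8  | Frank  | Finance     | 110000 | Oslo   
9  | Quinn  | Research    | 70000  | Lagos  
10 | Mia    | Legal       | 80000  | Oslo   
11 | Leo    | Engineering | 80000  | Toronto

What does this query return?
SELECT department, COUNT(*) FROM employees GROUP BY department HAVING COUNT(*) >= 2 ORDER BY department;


Groups with count >= 2:
  Engineering: 3 -> PASS
  Finance: 2 -> PASS
  Legal: 2 -> PASS
  Sales: 2 -> PASS
  HR: 1 -> filtered out
  Research: 1 -> filtered out


4 groups:
Engineering, 3
Finance, 2
Legal, 2
Sales, 2


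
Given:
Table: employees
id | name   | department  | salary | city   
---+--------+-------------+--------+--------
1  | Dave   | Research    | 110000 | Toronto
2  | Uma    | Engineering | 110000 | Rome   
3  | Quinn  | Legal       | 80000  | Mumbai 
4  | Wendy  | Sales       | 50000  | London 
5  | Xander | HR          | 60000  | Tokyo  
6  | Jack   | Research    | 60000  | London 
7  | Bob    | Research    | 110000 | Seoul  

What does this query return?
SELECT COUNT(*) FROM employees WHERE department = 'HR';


Counting rows where department = 'HR'
  Xander -> MATCH


1


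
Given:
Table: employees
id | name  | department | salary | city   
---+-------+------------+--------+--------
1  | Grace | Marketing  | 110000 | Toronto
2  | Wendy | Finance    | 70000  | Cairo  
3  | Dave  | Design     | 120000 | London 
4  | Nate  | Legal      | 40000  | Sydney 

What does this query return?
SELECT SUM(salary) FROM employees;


SUM(salary) = 110000 + 70000 + 120000 + 40000 = 340000

340000


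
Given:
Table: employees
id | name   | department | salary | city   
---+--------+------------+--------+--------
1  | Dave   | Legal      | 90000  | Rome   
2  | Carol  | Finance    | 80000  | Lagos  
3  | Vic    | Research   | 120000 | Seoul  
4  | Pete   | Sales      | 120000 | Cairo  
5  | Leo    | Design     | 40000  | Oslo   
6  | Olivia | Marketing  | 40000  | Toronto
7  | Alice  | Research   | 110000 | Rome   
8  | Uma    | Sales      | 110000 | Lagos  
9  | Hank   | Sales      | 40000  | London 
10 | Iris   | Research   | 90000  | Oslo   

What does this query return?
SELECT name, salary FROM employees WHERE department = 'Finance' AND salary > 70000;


Filtering: department = 'Finance' AND salary > 70000
Matching: 1 rows

1 rows:
Carol, 80000


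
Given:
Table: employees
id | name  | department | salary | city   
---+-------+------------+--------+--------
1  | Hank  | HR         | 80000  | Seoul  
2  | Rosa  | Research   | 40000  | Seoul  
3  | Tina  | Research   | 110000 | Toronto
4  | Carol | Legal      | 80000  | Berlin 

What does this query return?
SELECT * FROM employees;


SELECT * returns all 4 rows with all columns

4 rows:
1, Hank, HR, 80000, Seoul
2, Rosa, Research, 40000, Seoul
3, Tina, Research, 110000, Toronto
4, Carol, Legal, 80000, Berlin


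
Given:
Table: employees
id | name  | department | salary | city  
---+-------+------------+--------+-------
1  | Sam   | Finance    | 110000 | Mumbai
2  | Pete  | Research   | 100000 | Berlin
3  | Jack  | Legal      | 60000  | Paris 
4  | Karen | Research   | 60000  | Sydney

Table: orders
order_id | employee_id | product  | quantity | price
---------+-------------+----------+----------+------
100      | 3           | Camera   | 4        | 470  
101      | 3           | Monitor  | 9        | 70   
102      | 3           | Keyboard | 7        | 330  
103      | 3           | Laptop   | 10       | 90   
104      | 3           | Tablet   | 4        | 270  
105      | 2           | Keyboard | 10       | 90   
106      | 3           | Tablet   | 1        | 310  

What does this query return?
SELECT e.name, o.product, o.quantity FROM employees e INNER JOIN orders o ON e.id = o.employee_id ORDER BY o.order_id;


Joining employees.id = orders.employee_id:
  employee Jack (id=3) -> order Camera
  employee Jack (id=3) -> order Monitor
  employee Jack (id=3) -> order Keyboard
  employee Jack (id=3) -> order Laptop
  employee Jack (id=3) -> order Tablet
  employee Pete (id=2) -> order Keyboard
  employee Jack (id=3) -> order Tablet


7 rows:
Jack, Camera, 4
Jack, Monitor, 9
Jack, Keyboard, 7
Jack, Laptop, 10
Jack, Tablet, 4
Pete, Keyboard, 10
Jack, Tablet, 1


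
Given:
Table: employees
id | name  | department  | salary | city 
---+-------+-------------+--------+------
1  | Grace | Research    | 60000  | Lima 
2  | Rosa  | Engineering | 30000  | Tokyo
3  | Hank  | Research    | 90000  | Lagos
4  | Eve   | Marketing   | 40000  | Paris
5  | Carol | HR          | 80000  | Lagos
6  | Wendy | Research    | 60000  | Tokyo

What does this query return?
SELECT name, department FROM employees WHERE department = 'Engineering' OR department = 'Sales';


Filtering: department = 'Engineering' OR 'Sales'
Matching: 1 rows

1 rows:
Rosa, Engineering


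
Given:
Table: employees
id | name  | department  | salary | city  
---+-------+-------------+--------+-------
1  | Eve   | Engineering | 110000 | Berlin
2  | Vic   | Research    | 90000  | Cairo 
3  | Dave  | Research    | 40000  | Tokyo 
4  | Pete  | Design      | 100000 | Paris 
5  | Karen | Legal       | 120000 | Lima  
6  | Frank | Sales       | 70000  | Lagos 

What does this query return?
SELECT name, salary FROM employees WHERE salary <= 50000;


Filtering: salary <= 50000
Matching: 1 rows

1 rows:
Dave, 40000


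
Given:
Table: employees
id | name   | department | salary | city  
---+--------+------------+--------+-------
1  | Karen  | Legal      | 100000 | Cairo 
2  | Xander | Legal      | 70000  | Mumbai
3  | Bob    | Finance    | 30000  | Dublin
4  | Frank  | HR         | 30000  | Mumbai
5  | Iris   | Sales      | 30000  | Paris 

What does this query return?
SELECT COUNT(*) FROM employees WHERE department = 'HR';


Counting rows where department = 'HR'
  Frank -> MATCH


1


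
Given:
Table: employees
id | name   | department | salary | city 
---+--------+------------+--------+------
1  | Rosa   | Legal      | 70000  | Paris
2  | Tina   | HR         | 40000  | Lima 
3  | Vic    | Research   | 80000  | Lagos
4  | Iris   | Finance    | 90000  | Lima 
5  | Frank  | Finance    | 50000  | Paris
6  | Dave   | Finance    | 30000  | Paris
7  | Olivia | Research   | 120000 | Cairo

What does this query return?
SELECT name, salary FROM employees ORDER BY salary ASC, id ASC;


Sorting by salary ASC, then id ASC for ties

7 rows:
Dave, 30000
Tina, 40000
Frank, 50000
Rosa, 70000
Vic, 80000
Iris, 90000
Olivia, 120000


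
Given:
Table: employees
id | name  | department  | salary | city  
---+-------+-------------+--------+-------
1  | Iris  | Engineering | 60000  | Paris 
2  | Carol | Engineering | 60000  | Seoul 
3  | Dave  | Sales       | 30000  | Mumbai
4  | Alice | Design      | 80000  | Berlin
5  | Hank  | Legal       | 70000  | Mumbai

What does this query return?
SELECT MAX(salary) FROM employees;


Salaries: 60000, 60000, 30000, 80000, 70000
MAX = 80000

80000


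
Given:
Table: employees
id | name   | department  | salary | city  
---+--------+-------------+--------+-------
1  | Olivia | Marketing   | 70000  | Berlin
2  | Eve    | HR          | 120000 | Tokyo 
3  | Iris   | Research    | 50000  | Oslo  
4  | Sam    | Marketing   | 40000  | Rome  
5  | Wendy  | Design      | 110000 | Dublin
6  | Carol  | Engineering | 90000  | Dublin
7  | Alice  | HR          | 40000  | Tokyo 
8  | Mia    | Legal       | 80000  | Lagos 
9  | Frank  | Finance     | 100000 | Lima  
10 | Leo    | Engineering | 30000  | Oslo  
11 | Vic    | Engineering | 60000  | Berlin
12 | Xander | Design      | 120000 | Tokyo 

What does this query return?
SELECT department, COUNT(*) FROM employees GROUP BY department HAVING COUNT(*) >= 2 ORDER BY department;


Groups with count >= 2:
  Design: 2 -> PASS
  Engineering: 3 -> PASS
  HR: 2 -> PASS
  Marketing: 2 -> PASS
  Finance: 1 -> filtered out
  Legal: 1 -> filtered out
  Research: 1 -> filtered out


4 groups:
Design, 2
Engineering, 3
HR, 2
Marketing, 2


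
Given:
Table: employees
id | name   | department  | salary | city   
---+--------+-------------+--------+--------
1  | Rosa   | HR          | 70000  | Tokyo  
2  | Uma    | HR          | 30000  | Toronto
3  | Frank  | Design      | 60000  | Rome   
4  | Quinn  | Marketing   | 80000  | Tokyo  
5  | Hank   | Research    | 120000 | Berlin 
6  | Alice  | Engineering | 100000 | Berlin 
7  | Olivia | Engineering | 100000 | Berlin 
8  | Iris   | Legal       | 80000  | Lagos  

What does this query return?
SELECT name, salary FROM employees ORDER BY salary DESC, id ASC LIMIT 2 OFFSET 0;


Sort by salary DESC (id ASC tiebreak), then skip 0 and take 2
Rows 1 through 2

2 rows:
Hank, 120000
Alice, 100000


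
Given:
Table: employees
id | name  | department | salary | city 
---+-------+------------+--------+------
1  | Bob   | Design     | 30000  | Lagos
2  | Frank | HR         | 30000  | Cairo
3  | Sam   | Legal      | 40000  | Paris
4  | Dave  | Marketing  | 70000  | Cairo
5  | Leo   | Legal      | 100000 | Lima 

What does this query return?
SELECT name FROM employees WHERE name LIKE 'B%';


LIKE 'B%' matches names starting with 'B'
Matching: 1

1 rows:
Bob


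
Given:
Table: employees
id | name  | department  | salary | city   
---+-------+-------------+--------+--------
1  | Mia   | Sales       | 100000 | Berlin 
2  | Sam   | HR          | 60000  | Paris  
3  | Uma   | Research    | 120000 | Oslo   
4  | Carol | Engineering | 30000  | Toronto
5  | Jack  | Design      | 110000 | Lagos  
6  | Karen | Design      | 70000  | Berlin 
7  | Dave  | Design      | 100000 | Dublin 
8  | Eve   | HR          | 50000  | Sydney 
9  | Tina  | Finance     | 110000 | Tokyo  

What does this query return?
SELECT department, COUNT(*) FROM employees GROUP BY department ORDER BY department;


Assigning each row to its department group:
  Mia -> Sales
  Sam -> HR
  Uma -> Research
  Carol -> Engineering
  Jack -> Design
  Karen -> Design
  Dave -> Design
  Eve -> HR
  Tina -> Finance


6 groups:
Design, 3
Engineering, 1
Finance, 1
HR, 2
Research, 1
Sales, 1


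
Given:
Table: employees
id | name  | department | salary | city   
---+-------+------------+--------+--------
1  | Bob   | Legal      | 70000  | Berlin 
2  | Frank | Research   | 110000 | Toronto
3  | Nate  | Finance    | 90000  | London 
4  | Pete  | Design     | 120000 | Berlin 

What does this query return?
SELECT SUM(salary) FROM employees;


SUM(salary) = 70000 + 110000 + 90000 + 120000 = 390000

390000


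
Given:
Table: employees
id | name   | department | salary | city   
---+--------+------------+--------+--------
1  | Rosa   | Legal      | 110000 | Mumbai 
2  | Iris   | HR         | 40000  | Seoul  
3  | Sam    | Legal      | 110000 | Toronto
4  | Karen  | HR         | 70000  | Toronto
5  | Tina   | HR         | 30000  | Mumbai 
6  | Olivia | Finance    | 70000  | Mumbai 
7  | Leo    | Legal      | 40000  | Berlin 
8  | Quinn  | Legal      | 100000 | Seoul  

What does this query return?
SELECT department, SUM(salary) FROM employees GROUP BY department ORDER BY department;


Summing salary within each department:
  Finance: 70000 = 70000
  HR: 40000 + 70000 + 30000 = 140000
  Legal: 110000 + 110000 + 40000 + 100000 = 360000


3 groups:
Finance, 70000
HR, 140000
Legal, 360000


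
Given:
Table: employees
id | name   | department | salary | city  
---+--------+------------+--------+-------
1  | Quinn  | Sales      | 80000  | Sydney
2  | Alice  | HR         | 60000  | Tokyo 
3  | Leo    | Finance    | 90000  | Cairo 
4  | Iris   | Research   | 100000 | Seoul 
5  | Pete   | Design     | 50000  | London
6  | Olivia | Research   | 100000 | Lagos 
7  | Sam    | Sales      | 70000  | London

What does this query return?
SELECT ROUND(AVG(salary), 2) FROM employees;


SUM(salary) = 550000
COUNT = 7
ROUND(AVG, 2) = ROUND(550000 / 7, 2) = 78571.43

78571.43


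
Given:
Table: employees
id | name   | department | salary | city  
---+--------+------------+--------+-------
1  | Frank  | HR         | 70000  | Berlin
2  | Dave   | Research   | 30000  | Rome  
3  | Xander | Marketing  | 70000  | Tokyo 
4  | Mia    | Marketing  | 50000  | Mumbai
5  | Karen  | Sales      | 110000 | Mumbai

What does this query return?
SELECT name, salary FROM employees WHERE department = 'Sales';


Filtering: department = 'Sales'
Matching rows: 1

1 rows:
Karen, 110000


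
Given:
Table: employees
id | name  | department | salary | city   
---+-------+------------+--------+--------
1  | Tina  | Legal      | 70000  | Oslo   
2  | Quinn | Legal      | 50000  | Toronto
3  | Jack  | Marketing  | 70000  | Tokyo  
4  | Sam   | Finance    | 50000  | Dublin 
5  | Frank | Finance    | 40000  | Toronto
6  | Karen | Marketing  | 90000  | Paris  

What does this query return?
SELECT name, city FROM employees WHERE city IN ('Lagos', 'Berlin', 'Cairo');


Filtering: city IN ('Lagos', 'Berlin', 'Cairo')
Matching: 0 rows

Empty result set (0 rows)


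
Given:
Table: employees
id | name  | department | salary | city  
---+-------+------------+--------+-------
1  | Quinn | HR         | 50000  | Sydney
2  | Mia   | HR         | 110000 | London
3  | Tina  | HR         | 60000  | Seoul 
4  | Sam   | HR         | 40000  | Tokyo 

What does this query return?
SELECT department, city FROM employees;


Projecting columns: department, city

4 rows:
HR, Sydney
HR, London
HR, Seoul
HR, Tokyo


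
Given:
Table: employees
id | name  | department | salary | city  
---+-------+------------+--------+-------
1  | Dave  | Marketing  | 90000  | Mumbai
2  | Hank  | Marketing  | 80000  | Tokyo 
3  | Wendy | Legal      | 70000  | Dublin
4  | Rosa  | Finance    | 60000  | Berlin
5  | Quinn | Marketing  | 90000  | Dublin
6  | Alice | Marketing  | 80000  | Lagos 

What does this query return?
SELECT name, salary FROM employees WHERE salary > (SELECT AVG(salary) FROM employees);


Subquery: AVG(salary) = 78333.33
Filtering: salary > 78333.33
  Dave (90000) -> MATCH
  Hank (80000) -> MATCH
  Quinn (90000) -> MATCH
  Alice (80000) -> MATCH


4 rows:
Dave, 90000
Hank, 80000
Quinn, 90000
Alice, 80000


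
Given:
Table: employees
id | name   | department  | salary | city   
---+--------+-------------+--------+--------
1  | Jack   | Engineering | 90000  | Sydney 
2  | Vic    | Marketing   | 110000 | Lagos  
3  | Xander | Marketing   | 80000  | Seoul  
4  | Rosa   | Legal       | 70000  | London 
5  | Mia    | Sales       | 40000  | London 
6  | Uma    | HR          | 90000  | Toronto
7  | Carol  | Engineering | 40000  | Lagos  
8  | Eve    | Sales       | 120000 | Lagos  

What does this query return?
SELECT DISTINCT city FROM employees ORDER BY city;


All 'city' values (row order): Sydney, Lagos, Seoul, London, London, Toronto, Lagos, Lagos
Removing duplicates leaves 5 unique value(s).

5 values:
Lagos
London
Seoul
Sydney
Toronto


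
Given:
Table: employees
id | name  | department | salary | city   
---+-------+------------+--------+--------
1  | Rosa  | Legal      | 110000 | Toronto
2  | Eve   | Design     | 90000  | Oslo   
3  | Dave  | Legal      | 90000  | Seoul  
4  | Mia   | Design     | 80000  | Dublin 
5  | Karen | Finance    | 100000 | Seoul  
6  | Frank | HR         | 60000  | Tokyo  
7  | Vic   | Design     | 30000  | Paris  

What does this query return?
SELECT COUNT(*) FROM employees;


COUNT(*) counts all rows

7


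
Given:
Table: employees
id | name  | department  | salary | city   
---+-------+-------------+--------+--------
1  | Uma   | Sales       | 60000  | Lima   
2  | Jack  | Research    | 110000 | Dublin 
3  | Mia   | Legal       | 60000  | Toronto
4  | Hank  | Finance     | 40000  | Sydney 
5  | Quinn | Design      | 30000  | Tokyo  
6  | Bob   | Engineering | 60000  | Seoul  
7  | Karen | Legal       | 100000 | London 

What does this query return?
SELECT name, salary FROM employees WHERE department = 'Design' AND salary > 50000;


Filtering: department = 'Design' AND salary > 50000
Matching: 0 rows

Empty result set (0 rows)


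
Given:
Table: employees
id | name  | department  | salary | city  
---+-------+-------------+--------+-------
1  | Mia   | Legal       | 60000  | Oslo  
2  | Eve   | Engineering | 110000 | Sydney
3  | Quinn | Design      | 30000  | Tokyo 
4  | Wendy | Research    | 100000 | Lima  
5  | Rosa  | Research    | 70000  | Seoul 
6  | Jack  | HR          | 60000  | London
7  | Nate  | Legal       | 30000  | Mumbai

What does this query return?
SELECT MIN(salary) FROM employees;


Salaries: 60000, 110000, 30000, 100000, 70000, 60000, 30000
MIN = 30000

30000


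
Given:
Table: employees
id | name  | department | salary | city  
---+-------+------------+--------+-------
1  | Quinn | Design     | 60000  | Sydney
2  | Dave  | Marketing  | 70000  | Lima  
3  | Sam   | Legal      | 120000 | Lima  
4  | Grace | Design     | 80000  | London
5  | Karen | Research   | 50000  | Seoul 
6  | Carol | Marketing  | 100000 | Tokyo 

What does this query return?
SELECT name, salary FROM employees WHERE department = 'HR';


Filtering: department = 'HR'
Matching rows: 0

Empty result set (0 rows)


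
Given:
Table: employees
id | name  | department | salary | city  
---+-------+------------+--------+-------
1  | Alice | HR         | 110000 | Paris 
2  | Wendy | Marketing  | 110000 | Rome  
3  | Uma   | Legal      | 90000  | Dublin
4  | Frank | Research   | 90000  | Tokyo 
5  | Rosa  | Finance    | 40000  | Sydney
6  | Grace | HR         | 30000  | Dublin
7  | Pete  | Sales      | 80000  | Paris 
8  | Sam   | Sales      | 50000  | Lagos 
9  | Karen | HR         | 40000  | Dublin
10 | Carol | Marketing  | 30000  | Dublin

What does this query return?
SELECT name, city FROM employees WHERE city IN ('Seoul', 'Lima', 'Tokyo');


Filtering: city IN ('Seoul', 'Lima', 'Tokyo')
Matching: 1 rows

1 rows:
Frank, Tokyo


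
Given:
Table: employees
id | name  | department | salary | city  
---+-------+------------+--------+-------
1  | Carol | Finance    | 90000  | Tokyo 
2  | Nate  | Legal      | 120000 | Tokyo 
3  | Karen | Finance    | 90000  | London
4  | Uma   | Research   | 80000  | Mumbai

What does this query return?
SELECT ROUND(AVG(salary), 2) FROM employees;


SUM(salary) = 380000
COUNT = 4
ROUND(AVG, 2) = ROUND(380000 / 4, 2) = 95000.0

95000.0


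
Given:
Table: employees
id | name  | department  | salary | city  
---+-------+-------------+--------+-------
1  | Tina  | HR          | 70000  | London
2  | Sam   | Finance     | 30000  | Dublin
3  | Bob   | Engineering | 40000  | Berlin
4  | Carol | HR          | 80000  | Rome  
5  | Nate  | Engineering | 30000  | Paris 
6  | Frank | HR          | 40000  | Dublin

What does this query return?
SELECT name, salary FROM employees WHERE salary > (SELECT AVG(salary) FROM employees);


Subquery: AVG(salary) = 48333.33
Filtering: salary > 48333.33
  Tina (70000) -> MATCH
  Carol (80000) -> MATCH


2 rows:
Tina, 70000
Carol, 80000


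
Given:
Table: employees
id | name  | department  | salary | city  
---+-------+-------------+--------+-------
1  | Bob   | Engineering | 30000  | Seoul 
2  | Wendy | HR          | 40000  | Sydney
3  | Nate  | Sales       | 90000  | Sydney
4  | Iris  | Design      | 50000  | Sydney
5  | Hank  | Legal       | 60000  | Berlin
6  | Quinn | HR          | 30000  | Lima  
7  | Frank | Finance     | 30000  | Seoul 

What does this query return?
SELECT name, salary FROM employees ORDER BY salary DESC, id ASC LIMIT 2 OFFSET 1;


Sort by salary DESC (id ASC tiebreak), then skip 1 and take 2
Rows 2 through 3

2 rows:
Hank, 60000
Iris, 50000


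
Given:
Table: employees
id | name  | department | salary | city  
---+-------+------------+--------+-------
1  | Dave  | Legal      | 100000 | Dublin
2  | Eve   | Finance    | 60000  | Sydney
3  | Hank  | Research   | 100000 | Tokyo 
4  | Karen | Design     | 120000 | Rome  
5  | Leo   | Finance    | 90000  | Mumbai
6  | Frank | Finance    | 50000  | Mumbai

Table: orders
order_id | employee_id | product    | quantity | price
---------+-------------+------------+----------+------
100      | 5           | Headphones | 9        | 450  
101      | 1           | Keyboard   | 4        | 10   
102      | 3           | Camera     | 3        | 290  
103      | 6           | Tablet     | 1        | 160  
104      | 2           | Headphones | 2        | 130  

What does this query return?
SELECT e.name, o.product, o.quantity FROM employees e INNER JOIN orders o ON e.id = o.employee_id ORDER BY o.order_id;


Joining employees.id = orders.employee_id:
  employee Leo (id=5) -> order Headphones
  employee Dave (id=1) -> order Keyboard
  employee Hank (id=3) -> order Camera
  employee Frank (id=6) -> order Tablet
  employee Eve (id=2) -> order Headphones


5 rows:
Leo, Headphones, 9
Dave, Keyboard, 4
Hank, Camera, 3
Frank, Tablet, 1
Eve, Headphones, 2


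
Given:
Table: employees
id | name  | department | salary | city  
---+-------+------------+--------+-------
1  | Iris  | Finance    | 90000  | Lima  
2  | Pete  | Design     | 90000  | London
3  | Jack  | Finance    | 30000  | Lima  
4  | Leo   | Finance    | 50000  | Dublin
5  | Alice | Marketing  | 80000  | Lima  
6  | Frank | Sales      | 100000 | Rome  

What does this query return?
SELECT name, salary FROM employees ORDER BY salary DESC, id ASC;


Sorting by salary DESC, then id ASC for ties

6 rows:
Frank, 100000
Iris, 90000
Pete, 90000
Alice, 80000
Leo, 50000
Jack, 30000


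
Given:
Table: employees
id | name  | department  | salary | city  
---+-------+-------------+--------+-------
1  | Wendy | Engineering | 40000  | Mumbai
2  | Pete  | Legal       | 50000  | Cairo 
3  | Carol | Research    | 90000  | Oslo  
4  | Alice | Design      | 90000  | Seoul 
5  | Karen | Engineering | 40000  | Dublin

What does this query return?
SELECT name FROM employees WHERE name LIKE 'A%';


LIKE 'A%' matches names starting with 'A'
Matching: 1

1 rows:
Alice


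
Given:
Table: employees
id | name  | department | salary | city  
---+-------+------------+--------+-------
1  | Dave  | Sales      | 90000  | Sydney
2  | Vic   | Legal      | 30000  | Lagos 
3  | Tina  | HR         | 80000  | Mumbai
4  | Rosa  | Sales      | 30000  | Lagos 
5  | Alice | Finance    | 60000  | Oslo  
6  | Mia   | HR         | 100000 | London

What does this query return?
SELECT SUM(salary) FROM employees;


SUM(salary) = 90000 + 30000 + 80000 + 30000 + 60000 + 100000 = 390000

390000


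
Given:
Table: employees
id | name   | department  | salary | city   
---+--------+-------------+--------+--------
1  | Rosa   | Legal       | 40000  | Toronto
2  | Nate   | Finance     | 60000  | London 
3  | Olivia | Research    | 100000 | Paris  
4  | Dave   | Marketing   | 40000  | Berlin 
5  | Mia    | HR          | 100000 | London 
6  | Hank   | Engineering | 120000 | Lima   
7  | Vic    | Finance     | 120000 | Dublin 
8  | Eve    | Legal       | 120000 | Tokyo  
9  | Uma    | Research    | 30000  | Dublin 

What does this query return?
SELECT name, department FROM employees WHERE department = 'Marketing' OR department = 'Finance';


Filtering: department = 'Marketing' OR 'Finance'
Matching: 3 rows

3 rows:
Nate, Finance
Dave, Marketing
Vic, Finance


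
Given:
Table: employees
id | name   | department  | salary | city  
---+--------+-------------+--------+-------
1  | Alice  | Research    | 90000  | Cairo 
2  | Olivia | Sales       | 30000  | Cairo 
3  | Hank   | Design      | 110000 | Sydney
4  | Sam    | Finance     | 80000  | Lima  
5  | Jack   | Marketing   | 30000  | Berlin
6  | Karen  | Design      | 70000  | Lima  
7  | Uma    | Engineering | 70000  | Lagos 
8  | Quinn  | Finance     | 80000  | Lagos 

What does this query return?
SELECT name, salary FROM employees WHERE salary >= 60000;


Filtering: salary >= 60000
Matching: 6 rows

6 rows:
Alice, 90000
Hank, 110000
Sam, 80000
Karen, 70000
Uma, 70000
Quinn, 80000


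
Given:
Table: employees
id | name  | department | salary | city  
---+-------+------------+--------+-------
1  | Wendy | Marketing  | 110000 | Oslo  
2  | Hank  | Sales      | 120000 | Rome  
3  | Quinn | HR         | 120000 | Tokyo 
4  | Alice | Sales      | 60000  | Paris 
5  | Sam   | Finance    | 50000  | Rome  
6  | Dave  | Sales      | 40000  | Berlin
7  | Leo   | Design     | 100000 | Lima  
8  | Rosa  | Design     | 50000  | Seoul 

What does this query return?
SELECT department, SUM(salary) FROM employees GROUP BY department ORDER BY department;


Summing salary within each department:
  Design: 100000 + 50000 = 150000
  Finance: 50000 = 50000
  HR: 120000 = 120000
  Marketing: 110000 = 110000
  Sales: 120000 + 60000 + 40000 = 220000


5 groups:
Design, 150000
Finance, 50000
HR, 120000
Marketing, 110000
Sales, 220000


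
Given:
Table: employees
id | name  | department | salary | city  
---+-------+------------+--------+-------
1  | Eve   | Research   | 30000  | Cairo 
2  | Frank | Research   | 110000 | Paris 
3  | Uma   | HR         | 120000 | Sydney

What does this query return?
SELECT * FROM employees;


SELECT * returns all 3 rows with all columns

3 rows:
1, Eve, Research, 30000, Cairo
2, Frank, Research, 110000, Paris
3, Uma, HR, 120000, Sydney


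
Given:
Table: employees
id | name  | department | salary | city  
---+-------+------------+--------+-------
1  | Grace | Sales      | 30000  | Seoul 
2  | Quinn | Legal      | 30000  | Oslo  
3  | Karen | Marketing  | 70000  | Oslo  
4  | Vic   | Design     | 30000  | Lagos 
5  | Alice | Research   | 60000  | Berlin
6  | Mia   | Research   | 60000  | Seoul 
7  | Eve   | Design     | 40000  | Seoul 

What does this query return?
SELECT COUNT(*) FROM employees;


COUNT(*) counts all rows

7


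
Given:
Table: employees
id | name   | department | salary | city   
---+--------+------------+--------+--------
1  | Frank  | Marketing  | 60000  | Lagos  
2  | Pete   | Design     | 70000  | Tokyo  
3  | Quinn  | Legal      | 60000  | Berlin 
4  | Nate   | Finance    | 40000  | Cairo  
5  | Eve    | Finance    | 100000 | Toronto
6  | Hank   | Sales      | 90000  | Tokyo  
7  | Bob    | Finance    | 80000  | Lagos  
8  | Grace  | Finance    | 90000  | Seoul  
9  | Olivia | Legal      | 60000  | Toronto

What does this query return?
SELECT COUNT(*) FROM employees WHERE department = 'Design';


Counting rows where department = 'Design'
  Pete -> MATCH


1


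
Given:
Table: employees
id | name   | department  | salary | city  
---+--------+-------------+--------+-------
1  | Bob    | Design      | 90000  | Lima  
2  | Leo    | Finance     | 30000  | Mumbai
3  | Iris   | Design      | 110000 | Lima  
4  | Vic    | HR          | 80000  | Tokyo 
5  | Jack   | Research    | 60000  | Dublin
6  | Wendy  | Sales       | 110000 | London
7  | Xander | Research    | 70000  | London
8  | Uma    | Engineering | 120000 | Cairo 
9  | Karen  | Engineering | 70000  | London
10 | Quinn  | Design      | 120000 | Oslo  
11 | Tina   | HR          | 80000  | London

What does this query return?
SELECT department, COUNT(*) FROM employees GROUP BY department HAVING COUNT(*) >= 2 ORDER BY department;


Groups with count >= 2:
  Design: 3 -> PASS
  Engineering: 2 -> PASS
  HR: 2 -> PASS
  Research: 2 -> PASS
  Finance: 1 -> filtered out
  Sales: 1 -> filtered out


4 groups:
Design, 3
Engineering, 2
HR, 2
Research, 2


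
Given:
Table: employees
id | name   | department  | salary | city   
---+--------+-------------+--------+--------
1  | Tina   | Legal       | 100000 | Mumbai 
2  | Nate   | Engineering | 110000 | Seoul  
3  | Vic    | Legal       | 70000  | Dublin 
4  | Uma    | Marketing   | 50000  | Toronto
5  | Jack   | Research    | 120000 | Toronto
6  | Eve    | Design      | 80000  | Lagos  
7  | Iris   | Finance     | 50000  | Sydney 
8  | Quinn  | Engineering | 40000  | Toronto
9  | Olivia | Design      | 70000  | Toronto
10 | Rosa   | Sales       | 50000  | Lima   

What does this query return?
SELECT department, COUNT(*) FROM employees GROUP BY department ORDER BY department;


Assigning each row to its department group:
  Tina -> Legal
  Nate -> Engineering
  Vic -> Legal
  Uma -> Marketing
  Jack -> Research
  Eve -> Design
  Iris -> Finance
  Quinn -> Engineering
  Olivia -> Design
  Rosa -> Sales


7 groups:
Design, 2
Engineering, 2
Finance, 1
Legal, 2
Marketing, 1
Research, 1
Sales, 1
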